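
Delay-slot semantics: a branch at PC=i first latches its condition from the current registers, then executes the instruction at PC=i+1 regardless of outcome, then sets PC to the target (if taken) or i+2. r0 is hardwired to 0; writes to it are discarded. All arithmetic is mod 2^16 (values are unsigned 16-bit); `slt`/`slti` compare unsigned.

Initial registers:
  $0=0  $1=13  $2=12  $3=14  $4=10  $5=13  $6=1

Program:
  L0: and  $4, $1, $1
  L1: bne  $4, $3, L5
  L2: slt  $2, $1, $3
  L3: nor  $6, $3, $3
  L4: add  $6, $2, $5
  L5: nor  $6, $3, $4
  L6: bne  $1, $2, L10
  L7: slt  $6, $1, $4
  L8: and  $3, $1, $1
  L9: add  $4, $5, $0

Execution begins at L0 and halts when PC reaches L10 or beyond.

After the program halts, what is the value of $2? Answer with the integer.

1

[0] and  $4, $1, $1  →  {$0:0, $1:13, $2:12, $3:14, $4:13, $5:13, $6:1}
[1] bne  $4, $3, L5  →  {$0:0, $1:13, $2:12, $3:14, $4:13, $5:13, $6:1}  ⟨branch taken⟩
[2] slt  $2, $1, $3  →  {$0:0, $1:13, $2:1, $3:14, $4:13, $5:13, $6:1}
[5] nor  $6, $3, $4  →  {$0:0, $1:13, $2:1, $3:14, $4:13, $5:13, $6:65520}
[6] bne  $1, $2, L10  →  {$0:0, $1:13, $2:1, $3:14, $4:13, $5:13, $6:65520}  ⟨branch taken⟩
[7] slt  $6, $1, $4  →  {$0:0, $1:13, $2:1, $3:14, $4:13, $5:13, $6:0}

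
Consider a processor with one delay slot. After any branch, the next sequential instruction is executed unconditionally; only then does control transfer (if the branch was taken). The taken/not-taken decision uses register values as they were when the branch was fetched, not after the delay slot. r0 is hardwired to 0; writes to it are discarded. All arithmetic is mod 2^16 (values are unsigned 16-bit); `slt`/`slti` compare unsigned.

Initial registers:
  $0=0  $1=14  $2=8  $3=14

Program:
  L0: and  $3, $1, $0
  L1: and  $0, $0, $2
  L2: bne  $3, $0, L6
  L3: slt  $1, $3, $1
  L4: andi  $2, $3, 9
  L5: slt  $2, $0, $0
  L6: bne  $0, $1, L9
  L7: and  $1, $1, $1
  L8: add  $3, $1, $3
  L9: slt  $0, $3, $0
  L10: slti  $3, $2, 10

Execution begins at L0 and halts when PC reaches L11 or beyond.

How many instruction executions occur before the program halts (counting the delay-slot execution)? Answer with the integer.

10

PC=0  and  $3, $1, $0        | $0=0 $1=14 $2=8 $3=0
PC=1  and  $0, $0, $2        | $0=0 $1=14 $2=8 $3=0
PC=2  bne  $3, $0, L6        | $0=0 $1=14 $2=8 $3=0  [not taken]
PC=3  slt  $1, $3, $1        | $0=0 $1=1 $2=8 $3=0
PC=4  andi  $2, $3, 9        | $0=0 $1=1 $2=0 $3=0
PC=5  slt  $2, $0, $0        | $0=0 $1=1 $2=0 $3=0
PC=6  bne  $0, $1, L9        | $0=0 $1=1 $2=0 $3=0  [TAKEN]
PC=7  and  $1, $1, $1        | $0=0 $1=1 $2=0 $3=0
PC=9  slt  $0, $3, $0        | $0=0 $1=1 $2=0 $3=0
PC=10 slti  $3, $2, 10       | $0=0 $1=1 $2=0 $3=1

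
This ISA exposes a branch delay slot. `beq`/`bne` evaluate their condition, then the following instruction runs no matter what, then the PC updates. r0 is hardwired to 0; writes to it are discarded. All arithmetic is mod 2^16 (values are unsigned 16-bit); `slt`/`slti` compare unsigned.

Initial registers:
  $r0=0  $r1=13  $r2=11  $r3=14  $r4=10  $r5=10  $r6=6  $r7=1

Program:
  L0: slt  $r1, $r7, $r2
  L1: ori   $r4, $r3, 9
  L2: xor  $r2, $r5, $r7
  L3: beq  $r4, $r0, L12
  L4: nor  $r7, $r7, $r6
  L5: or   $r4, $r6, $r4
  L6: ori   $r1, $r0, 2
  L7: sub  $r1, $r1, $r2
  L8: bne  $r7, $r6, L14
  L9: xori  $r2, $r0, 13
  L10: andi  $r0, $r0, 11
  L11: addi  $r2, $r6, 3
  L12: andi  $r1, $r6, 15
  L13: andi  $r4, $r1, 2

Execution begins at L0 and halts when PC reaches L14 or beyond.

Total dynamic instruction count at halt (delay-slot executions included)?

  step pc=0: slt  $r1, $r7, $r2  regs=(0,1,11,14,10,10,6,1)
  step pc=1: ori   $r4, $r3, 9  regs=(0,1,11,14,15,10,6,1)
  step pc=2: xor  $r2, $r5, $r7  regs=(0,1,11,14,15,10,6,1)
  step pc=3: beq  $r4, $r0, L12  cond=F  regs=(0,1,11,14,15,10,6,1)
  step pc=4: nor  $r7, $r7, $r6  regs=(0,1,11,14,15,10,6,65528)
  step pc=5: or   $r4, $r6, $r4  regs=(0,1,11,14,15,10,6,65528)
  step pc=6: ori   $r1, $r0, 2  regs=(0,2,11,14,15,10,6,65528)
  step pc=7: sub  $r1, $r1, $r2  regs=(0,65527,11,14,15,10,6,65528)
  step pc=8: bne  $r7, $r6, L14  cond=T  regs=(0,65527,11,14,15,10,6,65528)
  step pc=9: xori  $r2, $r0, 13  regs=(0,65527,13,14,15,10,6,65528)

10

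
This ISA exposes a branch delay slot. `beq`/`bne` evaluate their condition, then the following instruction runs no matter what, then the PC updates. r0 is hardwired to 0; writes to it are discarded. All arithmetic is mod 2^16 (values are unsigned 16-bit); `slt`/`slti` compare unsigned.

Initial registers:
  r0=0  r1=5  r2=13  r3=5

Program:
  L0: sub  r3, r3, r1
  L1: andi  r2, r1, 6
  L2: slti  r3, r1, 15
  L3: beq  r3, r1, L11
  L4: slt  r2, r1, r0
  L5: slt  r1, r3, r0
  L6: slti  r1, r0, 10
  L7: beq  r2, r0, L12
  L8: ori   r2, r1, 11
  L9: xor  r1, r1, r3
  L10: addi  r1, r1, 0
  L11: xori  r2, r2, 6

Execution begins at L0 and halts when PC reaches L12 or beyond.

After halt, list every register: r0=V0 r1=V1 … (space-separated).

  step pc=0: sub  r3, r3, r1  regs=(0,5,13,0)
  step pc=1: andi  r2, r1, 6  regs=(0,5,4,0)
  step pc=2: slti  r3, r1, 15  regs=(0,5,4,1)
  step pc=3: beq  r3, r1, L11  cond=F  regs=(0,5,4,1)
  step pc=4: slt  r2, r1, r0  regs=(0,5,0,1)
  step pc=5: slt  r1, r3, r0  regs=(0,0,0,1)
  step pc=6: slti  r1, r0, 10  regs=(0,1,0,1)
  step pc=7: beq  r2, r0, L12  cond=T  regs=(0,1,0,1)
  step pc=8: ori   r2, r1, 11  regs=(0,1,11,1)

r0=0 r1=1 r2=11 r3=1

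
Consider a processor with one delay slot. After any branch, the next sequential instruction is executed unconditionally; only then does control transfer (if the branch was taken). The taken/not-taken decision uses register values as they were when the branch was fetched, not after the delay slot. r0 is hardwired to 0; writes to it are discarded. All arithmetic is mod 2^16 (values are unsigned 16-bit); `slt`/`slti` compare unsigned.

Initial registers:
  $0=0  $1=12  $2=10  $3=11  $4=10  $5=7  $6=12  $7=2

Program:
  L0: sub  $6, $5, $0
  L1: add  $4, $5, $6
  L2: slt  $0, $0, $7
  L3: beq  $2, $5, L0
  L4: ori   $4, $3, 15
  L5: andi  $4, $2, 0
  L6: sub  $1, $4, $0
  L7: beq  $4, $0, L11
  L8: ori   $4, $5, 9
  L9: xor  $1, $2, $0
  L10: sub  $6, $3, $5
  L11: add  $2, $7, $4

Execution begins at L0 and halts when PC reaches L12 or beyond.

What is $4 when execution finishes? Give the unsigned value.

#0 sub  $6, $5, $0 ; 0/12/10/11/10/7/7/2
#1 add  $4, $5, $6 ; 0/12/10/11/14/7/7/2
#2 slt  $0, $0, $7 ; 0/12/10/11/14/7/7/2
#3 beq  $2, $5, L0 ; 0/12/10/11/14/7/7/2 ; →fallthru
#4 ori   $4, $3, 15 ; 0/12/10/11/15/7/7/2
#5 andi  $4, $2, 0 ; 0/12/10/11/0/7/7/2
#6 sub  $1, $4, $0 ; 0/0/10/11/0/7/7/2
#7 beq  $4, $0, L11 ; 0/0/10/11/0/7/7/2 ; →target
#8 ori   $4, $5, 9 ; 0/0/10/11/15/7/7/2
#11 add  $2, $7, $4 ; 0/0/17/11/15/7/7/2

15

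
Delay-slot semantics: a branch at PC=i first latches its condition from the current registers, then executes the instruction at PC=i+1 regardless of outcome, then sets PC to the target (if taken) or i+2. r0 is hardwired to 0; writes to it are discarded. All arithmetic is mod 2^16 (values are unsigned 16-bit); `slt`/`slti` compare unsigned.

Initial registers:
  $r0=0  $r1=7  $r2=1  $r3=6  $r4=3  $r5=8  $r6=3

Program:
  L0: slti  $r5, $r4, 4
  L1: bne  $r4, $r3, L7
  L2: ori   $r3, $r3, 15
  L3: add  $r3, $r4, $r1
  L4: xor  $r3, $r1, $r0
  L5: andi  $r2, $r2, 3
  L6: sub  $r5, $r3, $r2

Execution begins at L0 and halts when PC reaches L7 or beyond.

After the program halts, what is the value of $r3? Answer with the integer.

PC=0  slti  $r5, $r4, 4      | $r0=0 $r1=7 $r2=1 $r3=6 $r4=3 $r5=1 $r6=3
PC=1  bne  $r4, $r3, L7      | $r0=0 $r1=7 $r2=1 $r3=6 $r4=3 $r5=1 $r6=3  [TAKEN]
PC=2  ori   $r3, $r3, 15     | $r0=0 $r1=7 $r2=1 $r3=15 $r4=3 $r5=1 $r6=3

15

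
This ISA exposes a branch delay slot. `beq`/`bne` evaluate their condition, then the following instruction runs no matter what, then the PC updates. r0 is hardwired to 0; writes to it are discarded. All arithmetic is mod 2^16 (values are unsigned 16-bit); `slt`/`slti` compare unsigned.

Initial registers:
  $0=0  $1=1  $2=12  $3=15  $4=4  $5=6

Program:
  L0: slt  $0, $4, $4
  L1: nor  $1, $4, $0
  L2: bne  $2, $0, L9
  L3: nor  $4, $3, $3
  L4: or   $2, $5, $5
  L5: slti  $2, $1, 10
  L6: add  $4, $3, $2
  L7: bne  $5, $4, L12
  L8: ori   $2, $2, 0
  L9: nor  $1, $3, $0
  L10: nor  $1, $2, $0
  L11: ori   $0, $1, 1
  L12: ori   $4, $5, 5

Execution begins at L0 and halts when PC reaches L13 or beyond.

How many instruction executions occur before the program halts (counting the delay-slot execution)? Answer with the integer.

[0] slt  $0, $4, $4  →  {$0:0, $1:1, $2:12, $3:15, $4:4, $5:6}
[1] nor  $1, $4, $0  →  {$0:0, $1:65531, $2:12, $3:15, $4:4, $5:6}
[2] bne  $2, $0, L9  →  {$0:0, $1:65531, $2:12, $3:15, $4:4, $5:6}  ⟨branch taken⟩
[3] nor  $4, $3, $3  →  {$0:0, $1:65531, $2:12, $3:15, $4:65520, $5:6}
[9] nor  $1, $3, $0  →  {$0:0, $1:65520, $2:12, $3:15, $4:65520, $5:6}
[10] nor  $1, $2, $0  →  {$0:0, $1:65523, $2:12, $3:15, $4:65520, $5:6}
[11] ori   $0, $1, 1  →  {$0:0, $1:65523, $2:12, $3:15, $4:65520, $5:6}
[12] ori   $4, $5, 5  →  {$0:0, $1:65523, $2:12, $3:15, $4:7, $5:6}

8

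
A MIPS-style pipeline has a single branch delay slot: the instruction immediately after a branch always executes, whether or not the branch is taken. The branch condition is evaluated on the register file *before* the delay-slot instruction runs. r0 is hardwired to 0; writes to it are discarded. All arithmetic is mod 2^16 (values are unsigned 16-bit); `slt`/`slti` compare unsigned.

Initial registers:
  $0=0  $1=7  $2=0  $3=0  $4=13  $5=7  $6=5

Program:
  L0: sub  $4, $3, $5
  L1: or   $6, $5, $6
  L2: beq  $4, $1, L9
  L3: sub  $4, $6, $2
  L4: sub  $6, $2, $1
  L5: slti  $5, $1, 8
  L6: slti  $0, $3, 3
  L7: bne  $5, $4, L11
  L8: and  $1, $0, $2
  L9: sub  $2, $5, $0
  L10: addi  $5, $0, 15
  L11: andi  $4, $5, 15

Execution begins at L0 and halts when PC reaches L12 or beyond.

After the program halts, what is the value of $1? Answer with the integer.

[0] sub  $4, $3, $5  →  {$0:0, $1:7, $2:0, $3:0, $4:65529, $5:7, $6:5}
[1] or   $6, $5, $6  →  {$0:0, $1:7, $2:0, $3:0, $4:65529, $5:7, $6:7}
[2] beq  $4, $1, L9  →  {$0:0, $1:7, $2:0, $3:0, $4:65529, $5:7, $6:7}  ⟨branch fallthrough⟩
[3] sub  $4, $6, $2  →  {$0:0, $1:7, $2:0, $3:0, $4:7, $5:7, $6:7}
[4] sub  $6, $2, $1  →  {$0:0, $1:7, $2:0, $3:0, $4:7, $5:7, $6:65529}
[5] slti  $5, $1, 8  →  {$0:0, $1:7, $2:0, $3:0, $4:7, $5:1, $6:65529}
[6] slti  $0, $3, 3  →  {$0:0, $1:7, $2:0, $3:0, $4:7, $5:1, $6:65529}
[7] bne  $5, $4, L11  →  {$0:0, $1:7, $2:0, $3:0, $4:7, $5:1, $6:65529}  ⟨branch taken⟩
[8] and  $1, $0, $2  →  {$0:0, $1:0, $2:0, $3:0, $4:7, $5:1, $6:65529}
[11] andi  $4, $5, 15  →  {$0:0, $1:0, $2:0, $3:0, $4:1, $5:1, $6:65529}

0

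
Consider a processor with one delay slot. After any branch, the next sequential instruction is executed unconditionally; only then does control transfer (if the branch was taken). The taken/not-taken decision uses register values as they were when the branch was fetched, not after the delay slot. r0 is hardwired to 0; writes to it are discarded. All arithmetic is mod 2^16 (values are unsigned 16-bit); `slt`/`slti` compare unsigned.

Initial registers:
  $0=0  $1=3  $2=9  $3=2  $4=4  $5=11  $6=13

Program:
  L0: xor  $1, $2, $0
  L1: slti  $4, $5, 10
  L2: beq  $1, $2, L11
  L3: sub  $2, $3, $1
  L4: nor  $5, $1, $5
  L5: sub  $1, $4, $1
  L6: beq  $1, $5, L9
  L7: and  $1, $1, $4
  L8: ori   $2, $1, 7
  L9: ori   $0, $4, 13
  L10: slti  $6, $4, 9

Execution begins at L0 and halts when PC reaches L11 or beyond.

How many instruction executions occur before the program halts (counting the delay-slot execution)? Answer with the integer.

  step pc=0: xor  $1, $2, $0  regs=(0,9,9,2,4,11,13)
  step pc=1: slti  $4, $5, 10  regs=(0,9,9,2,0,11,13)
  step pc=2: beq  $1, $2, L11  cond=T  regs=(0,9,9,2,0,11,13)
  step pc=3: sub  $2, $3, $1  regs=(0,9,65529,2,0,11,13)

4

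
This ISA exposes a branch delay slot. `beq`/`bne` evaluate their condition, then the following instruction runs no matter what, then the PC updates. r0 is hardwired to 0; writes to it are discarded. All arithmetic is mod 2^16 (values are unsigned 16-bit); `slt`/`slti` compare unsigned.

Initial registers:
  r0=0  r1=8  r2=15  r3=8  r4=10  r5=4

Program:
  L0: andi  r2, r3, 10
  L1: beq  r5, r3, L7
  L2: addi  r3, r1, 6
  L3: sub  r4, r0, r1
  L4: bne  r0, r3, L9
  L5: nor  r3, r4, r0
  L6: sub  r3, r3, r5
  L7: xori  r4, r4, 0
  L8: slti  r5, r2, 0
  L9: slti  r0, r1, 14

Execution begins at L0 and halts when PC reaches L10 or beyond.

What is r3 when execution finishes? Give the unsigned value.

7

PC=0  andi  r2, r3, 10       | r0=0 r1=8 r2=8 r3=8 r4=10 r5=4
PC=1  beq  r5, r3, L7        | r0=0 r1=8 r2=8 r3=8 r4=10 r5=4  [not taken]
PC=2  addi  r3, r1, 6        | r0=0 r1=8 r2=8 r3=14 r4=10 r5=4
PC=3  sub  r4, r0, r1        | r0=0 r1=8 r2=8 r3=14 r4=65528 r5=4
PC=4  bne  r0, r3, L9        | r0=0 r1=8 r2=8 r3=14 r4=65528 r5=4  [TAKEN]
PC=5  nor  r3, r4, r0        | r0=0 r1=8 r2=8 r3=7 r4=65528 r5=4
PC=9  slti  r0, r1, 14       | r0=0 r1=8 r2=8 r3=7 r4=65528 r5=4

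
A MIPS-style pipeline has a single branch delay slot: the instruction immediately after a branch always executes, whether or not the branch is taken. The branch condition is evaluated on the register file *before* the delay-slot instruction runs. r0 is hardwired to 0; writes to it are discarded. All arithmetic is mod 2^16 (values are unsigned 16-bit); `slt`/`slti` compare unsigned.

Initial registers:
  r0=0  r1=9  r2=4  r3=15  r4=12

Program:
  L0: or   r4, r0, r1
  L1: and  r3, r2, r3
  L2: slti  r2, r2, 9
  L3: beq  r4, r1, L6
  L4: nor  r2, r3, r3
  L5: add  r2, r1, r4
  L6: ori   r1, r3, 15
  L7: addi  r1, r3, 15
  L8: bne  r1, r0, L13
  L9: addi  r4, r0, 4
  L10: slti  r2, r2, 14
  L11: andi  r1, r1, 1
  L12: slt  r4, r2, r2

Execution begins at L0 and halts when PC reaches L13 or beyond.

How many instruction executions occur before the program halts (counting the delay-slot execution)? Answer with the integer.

  step pc=0: or   r4, r0, r1  regs=(0,9,4,15,9)
  step pc=1: and  r3, r2, r3  regs=(0,9,4,4,9)
  step pc=2: slti  r2, r2, 9  regs=(0,9,1,4,9)
  step pc=3: beq  r4, r1, L6  cond=T  regs=(0,9,1,4,9)
  step pc=4: nor  r2, r3, r3  regs=(0,9,65531,4,9)
  step pc=6: ori   r1, r3, 15  regs=(0,15,65531,4,9)
  step pc=7: addi  r1, r3, 15  regs=(0,19,65531,4,9)
  step pc=8: bne  r1, r0, L13  cond=T  regs=(0,19,65531,4,9)
  step pc=9: addi  r4, r0, 4  regs=(0,19,65531,4,4)

9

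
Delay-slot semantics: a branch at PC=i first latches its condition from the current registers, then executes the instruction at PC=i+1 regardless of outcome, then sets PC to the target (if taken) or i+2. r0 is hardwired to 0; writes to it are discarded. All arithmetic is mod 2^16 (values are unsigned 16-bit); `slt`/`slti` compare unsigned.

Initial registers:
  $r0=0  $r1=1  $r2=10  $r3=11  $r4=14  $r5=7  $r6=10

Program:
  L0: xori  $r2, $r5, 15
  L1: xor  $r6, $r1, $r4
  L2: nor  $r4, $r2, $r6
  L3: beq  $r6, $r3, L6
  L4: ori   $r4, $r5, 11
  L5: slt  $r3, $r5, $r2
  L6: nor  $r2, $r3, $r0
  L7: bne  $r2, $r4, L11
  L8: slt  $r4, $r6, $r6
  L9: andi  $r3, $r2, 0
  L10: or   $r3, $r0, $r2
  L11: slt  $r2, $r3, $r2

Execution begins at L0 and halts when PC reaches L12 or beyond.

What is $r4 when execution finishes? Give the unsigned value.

  step pc=0: xori  $r2, $r5, 15  regs=(0,1,8,11,14,7,10)
  step pc=1: xor  $r6, $r1, $r4  regs=(0,1,8,11,14,7,15)
  step pc=2: nor  $r4, $r2, $r6  regs=(0,1,8,11,65520,7,15)
  step pc=3: beq  $r6, $r3, L6  cond=F  regs=(0,1,8,11,65520,7,15)
  step pc=4: ori   $r4, $r5, 11  regs=(0,1,8,11,15,7,15)
  step pc=5: slt  $r3, $r5, $r2  regs=(0,1,8,1,15,7,15)
  step pc=6: nor  $r2, $r3, $r0  regs=(0,1,65534,1,15,7,15)
  step pc=7: bne  $r2, $r4, L11  cond=T  regs=(0,1,65534,1,15,7,15)
  step pc=8: slt  $r4, $r6, $r6  regs=(0,1,65534,1,0,7,15)
  step pc=11: slt  $r2, $r3, $r2  regs=(0,1,1,1,0,7,15)

0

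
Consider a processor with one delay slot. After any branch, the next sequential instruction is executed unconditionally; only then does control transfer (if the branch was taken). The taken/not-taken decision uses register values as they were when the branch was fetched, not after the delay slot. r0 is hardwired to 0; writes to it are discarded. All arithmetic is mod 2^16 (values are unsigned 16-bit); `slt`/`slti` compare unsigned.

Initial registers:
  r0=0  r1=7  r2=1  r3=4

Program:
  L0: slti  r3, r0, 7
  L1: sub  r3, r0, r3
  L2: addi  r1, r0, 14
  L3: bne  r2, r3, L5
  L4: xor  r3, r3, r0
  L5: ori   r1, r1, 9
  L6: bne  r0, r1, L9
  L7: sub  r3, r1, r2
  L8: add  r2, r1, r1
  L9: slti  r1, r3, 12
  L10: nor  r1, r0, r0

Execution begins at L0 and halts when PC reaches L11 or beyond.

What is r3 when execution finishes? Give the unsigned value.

PC=0  slti  r3, r0, 7        | r0=0 r1=7 r2=1 r3=1
PC=1  sub  r3, r0, r3        | r0=0 r1=7 r2=1 r3=65535
PC=2  addi  r1, r0, 14       | r0=0 r1=14 r2=1 r3=65535
PC=3  bne  r2, r3, L5        | r0=0 r1=14 r2=1 r3=65535  [TAKEN]
PC=4  xor  r3, r3, r0        | r0=0 r1=14 r2=1 r3=65535
PC=5  ori   r1, r1, 9        | r0=0 r1=15 r2=1 r3=65535
PC=6  bne  r0, r1, L9        | r0=0 r1=15 r2=1 r3=65535  [TAKEN]
PC=7  sub  r3, r1, r2        | r0=0 r1=15 r2=1 r3=14
PC=9  slti  r1, r3, 12       | r0=0 r1=0 r2=1 r3=14
PC=10 nor  r1, r0, r0        | r0=0 r1=65535 r2=1 r3=14

14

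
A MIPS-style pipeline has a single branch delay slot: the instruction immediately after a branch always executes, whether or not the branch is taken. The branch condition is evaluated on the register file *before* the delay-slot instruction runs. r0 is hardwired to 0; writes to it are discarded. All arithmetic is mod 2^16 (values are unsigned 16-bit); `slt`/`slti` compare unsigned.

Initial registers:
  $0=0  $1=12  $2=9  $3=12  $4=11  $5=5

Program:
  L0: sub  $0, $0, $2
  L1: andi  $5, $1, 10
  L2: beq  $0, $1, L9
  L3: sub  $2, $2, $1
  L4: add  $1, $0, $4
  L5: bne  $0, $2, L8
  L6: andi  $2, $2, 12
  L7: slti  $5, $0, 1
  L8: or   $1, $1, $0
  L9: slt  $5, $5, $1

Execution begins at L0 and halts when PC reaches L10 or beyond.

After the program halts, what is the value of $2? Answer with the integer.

PC=0  sub  $0, $0, $2        | $0=0 $1=12 $2=9 $3=12 $4=11 $5=5
PC=1  andi  $5, $1, 10       | $0=0 $1=12 $2=9 $3=12 $4=11 $5=8
PC=2  beq  $0, $1, L9        | $0=0 $1=12 $2=9 $3=12 $4=11 $5=8  [not taken]
PC=3  sub  $2, $2, $1        | $0=0 $1=12 $2=65533 $3=12 $4=11 $5=8
PC=4  add  $1, $0, $4        | $0=0 $1=11 $2=65533 $3=12 $4=11 $5=8
PC=5  bne  $0, $2, L8        | $0=0 $1=11 $2=65533 $3=12 $4=11 $5=8  [TAKEN]
PC=6  andi  $2, $2, 12       | $0=0 $1=11 $2=12 $3=12 $4=11 $5=8
PC=8  or   $1, $1, $0        | $0=0 $1=11 $2=12 $3=12 $4=11 $5=8
PC=9  slt  $5, $5, $1        | $0=0 $1=11 $2=12 $3=12 $4=11 $5=1

12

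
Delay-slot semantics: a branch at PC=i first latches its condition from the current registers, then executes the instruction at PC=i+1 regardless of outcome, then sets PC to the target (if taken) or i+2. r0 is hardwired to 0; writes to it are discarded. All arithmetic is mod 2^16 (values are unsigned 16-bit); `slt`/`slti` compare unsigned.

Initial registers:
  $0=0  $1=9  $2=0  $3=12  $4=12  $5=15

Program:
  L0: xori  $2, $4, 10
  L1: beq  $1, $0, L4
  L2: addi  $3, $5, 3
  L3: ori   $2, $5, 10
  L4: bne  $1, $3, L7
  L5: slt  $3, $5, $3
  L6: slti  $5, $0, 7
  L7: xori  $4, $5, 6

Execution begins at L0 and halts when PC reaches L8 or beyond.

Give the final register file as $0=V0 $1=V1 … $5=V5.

[0] xori  $2, $4, 10  →  {$0:0, $1:9, $2:6, $3:12, $4:12, $5:15}
[1] beq  $1, $0, L4  →  {$0:0, $1:9, $2:6, $3:12, $4:12, $5:15}  ⟨branch fallthrough⟩
[2] addi  $3, $5, 3  →  {$0:0, $1:9, $2:6, $3:18, $4:12, $5:15}
[3] ori   $2, $5, 10  →  {$0:0, $1:9, $2:15, $3:18, $4:12, $5:15}
[4] bne  $1, $3, L7  →  {$0:0, $1:9, $2:15, $3:18, $4:12, $5:15}  ⟨branch taken⟩
[5] slt  $3, $5, $3  →  {$0:0, $1:9, $2:15, $3:1, $4:12, $5:15}
[7] xori  $4, $5, 6  →  {$0:0, $1:9, $2:15, $3:1, $4:9, $5:15}

$0=0 $1=9 $2=15 $3=1 $4=9 $5=15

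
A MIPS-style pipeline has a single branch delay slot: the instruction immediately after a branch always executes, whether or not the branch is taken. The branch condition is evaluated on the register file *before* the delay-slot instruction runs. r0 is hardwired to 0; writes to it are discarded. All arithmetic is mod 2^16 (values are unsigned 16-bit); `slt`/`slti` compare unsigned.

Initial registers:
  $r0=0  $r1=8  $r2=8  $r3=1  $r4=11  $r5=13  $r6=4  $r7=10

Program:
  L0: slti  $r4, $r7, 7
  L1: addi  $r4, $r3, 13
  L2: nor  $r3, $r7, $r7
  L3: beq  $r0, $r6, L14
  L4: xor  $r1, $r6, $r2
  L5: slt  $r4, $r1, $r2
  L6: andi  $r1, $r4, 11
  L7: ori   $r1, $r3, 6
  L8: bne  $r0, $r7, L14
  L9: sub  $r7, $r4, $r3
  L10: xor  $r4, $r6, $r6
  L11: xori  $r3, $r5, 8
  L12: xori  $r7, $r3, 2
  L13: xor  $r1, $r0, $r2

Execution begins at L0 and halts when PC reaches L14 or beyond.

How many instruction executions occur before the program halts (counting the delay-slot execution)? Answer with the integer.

PC=0  slti  $r4, $r7, 7      | $r0=0 $r1=8 $r2=8 $r3=1 $r4=0 $r5=13 $r6=4 $r7=10
PC=1  addi  $r4, $r3, 13     | $r0=0 $r1=8 $r2=8 $r3=1 $r4=14 $r5=13 $r6=4 $r7=10
PC=2  nor  $r3, $r7, $r7     | $r0=0 $r1=8 $r2=8 $r3=65525 $r4=14 $r5=13 $r6=4 $r7=10
PC=3  beq  $r0, $r6, L14     | $r0=0 $r1=8 $r2=8 $r3=65525 $r4=14 $r5=13 $r6=4 $r7=10  [not taken]
PC=4  xor  $r1, $r6, $r2     | $r0=0 $r1=12 $r2=8 $r3=65525 $r4=14 $r5=13 $r6=4 $r7=10
PC=5  slt  $r4, $r1, $r2     | $r0=0 $r1=12 $r2=8 $r3=65525 $r4=0 $r5=13 $r6=4 $r7=10
PC=6  andi  $r1, $r4, 11     | $r0=0 $r1=0 $r2=8 $r3=65525 $r4=0 $r5=13 $r6=4 $r7=10
PC=7  ori   $r1, $r3, 6      | $r0=0 $r1=65527 $r2=8 $r3=65525 $r4=0 $r5=13 $r6=4 $r7=10
PC=8  bne  $r0, $r7, L14     | $r0=0 $r1=65527 $r2=8 $r3=65525 $r4=0 $r5=13 $r6=4 $r7=10  [TAKEN]
PC=9  sub  $r7, $r4, $r3     | $r0=0 $r1=65527 $r2=8 $r3=65525 $r4=0 $r5=13 $r6=4 $r7=11

10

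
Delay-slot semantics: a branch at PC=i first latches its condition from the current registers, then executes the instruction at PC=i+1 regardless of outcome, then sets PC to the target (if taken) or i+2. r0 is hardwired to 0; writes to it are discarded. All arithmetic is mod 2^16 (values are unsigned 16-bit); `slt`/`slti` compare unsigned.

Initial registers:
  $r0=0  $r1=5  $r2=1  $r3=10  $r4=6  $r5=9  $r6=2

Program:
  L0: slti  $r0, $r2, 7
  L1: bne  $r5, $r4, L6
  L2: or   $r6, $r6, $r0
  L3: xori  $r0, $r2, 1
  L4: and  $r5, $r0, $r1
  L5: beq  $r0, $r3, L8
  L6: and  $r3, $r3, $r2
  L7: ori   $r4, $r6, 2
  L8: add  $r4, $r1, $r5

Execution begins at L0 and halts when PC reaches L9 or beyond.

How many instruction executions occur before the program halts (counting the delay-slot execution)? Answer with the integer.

6

#0 slti  $r0, $r2, 7 ; 0/5/1/10/6/9/2
#1 bne  $r5, $r4, L6 ; 0/5/1/10/6/9/2 ; →target
#2 or   $r6, $r6, $r0 ; 0/5/1/10/6/9/2
#6 and  $r3, $r3, $r2 ; 0/5/1/0/6/9/2
#7 ori   $r4, $r6, 2 ; 0/5/1/0/2/9/2
#8 add  $r4, $r1, $r5 ; 0/5/1/0/14/9/2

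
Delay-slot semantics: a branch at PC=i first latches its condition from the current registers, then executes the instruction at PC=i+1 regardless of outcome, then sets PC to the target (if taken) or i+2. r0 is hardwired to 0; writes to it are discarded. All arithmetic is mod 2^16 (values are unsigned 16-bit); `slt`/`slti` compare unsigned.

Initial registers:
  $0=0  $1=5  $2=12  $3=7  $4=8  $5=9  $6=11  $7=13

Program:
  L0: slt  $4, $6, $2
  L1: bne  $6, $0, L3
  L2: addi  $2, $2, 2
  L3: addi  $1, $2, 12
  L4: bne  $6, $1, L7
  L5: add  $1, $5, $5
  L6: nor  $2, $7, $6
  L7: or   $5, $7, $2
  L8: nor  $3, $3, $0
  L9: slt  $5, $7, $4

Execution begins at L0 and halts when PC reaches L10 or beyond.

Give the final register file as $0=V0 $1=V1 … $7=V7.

[0] slt  $4, $6, $2  →  {$0:0, $1:5, $2:12, $3:7, $4:1, $5:9, $6:11, $7:13}
[1] bne  $6, $0, L3  →  {$0:0, $1:5, $2:12, $3:7, $4:1, $5:9, $6:11, $7:13}  ⟨branch taken⟩
[2] addi  $2, $2, 2  →  {$0:0, $1:5, $2:14, $3:7, $4:1, $5:9, $6:11, $7:13}
[3] addi  $1, $2, 12  →  {$0:0, $1:26, $2:14, $3:7, $4:1, $5:9, $6:11, $7:13}
[4] bne  $6, $1, L7  →  {$0:0, $1:26, $2:14, $3:7, $4:1, $5:9, $6:11, $7:13}  ⟨branch taken⟩
[5] add  $1, $5, $5  →  {$0:0, $1:18, $2:14, $3:7, $4:1, $5:9, $6:11, $7:13}
[7] or   $5, $7, $2  →  {$0:0, $1:18, $2:14, $3:7, $4:1, $5:15, $6:11, $7:13}
[8] nor  $3, $3, $0  →  {$0:0, $1:18, $2:14, $3:65528, $4:1, $5:15, $6:11, $7:13}
[9] slt  $5, $7, $4  →  {$0:0, $1:18, $2:14, $3:65528, $4:1, $5:0, $6:11, $7:13}

$0=0 $1=18 $2=14 $3=65528 $4=1 $5=0 $6=11 $7=13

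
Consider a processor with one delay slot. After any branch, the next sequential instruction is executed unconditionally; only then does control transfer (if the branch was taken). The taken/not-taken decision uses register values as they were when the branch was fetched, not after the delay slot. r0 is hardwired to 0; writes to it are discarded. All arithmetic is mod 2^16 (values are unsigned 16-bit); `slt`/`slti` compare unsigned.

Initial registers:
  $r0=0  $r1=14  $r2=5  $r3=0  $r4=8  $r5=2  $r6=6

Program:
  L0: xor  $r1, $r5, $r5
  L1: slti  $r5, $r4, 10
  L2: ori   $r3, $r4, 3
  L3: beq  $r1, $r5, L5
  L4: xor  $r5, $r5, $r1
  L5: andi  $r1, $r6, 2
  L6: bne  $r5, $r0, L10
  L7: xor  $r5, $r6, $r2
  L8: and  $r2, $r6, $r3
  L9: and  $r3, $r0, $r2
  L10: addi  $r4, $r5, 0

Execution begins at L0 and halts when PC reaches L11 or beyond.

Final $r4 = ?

3

  step pc=0: xor  $r1, $r5, $r5  regs=(0,0,5,0,8,2,6)
  step pc=1: slti  $r5, $r4, 10  regs=(0,0,5,0,8,1,6)
  step pc=2: ori   $r3, $r4, 3  regs=(0,0,5,11,8,1,6)
  step pc=3: beq  $r1, $r5, L5  cond=F  regs=(0,0,5,11,8,1,6)
  step pc=4: xor  $r5, $r5, $r1  regs=(0,0,5,11,8,1,6)
  step pc=5: andi  $r1, $r6, 2  regs=(0,2,5,11,8,1,6)
  step pc=6: bne  $r5, $r0, L10  cond=T  regs=(0,2,5,11,8,1,6)
  step pc=7: xor  $r5, $r6, $r2  regs=(0,2,5,11,8,3,6)
  step pc=10: addi  $r4, $r5, 0  regs=(0,2,5,11,3,3,6)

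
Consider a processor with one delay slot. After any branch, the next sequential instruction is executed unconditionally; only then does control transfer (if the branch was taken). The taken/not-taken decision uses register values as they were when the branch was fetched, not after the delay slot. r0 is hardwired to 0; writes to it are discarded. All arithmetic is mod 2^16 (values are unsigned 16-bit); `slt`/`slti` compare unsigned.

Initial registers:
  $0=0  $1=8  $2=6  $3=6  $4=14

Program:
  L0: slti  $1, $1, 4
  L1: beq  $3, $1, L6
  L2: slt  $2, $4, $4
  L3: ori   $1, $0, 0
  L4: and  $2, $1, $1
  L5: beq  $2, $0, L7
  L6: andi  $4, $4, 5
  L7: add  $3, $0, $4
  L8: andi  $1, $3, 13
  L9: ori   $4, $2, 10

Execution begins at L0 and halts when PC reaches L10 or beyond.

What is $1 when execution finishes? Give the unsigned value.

PC=0  slti  $1, $1, 4        | $0=0 $1=0 $2=6 $3=6 $4=14
PC=1  beq  $3, $1, L6        | $0=0 $1=0 $2=6 $3=6 $4=14  [not taken]
PC=2  slt  $2, $4, $4        | $0=0 $1=0 $2=0 $3=6 $4=14
PC=3  ori   $1, $0, 0        | $0=0 $1=0 $2=0 $3=6 $4=14
PC=4  and  $2, $1, $1        | $0=0 $1=0 $2=0 $3=6 $4=14
PC=5  beq  $2, $0, L7        | $0=0 $1=0 $2=0 $3=6 $4=14  [TAKEN]
PC=6  andi  $4, $4, 5        | $0=0 $1=0 $2=0 $3=6 $4=4
PC=7  add  $3, $0, $4        | $0=0 $1=0 $2=0 $3=4 $4=4
PC=8  andi  $1, $3, 13       | $0=0 $1=4 $2=0 $3=4 $4=4
PC=9  ori   $4, $2, 10       | $0=0 $1=4 $2=0 $3=4 $4=10

4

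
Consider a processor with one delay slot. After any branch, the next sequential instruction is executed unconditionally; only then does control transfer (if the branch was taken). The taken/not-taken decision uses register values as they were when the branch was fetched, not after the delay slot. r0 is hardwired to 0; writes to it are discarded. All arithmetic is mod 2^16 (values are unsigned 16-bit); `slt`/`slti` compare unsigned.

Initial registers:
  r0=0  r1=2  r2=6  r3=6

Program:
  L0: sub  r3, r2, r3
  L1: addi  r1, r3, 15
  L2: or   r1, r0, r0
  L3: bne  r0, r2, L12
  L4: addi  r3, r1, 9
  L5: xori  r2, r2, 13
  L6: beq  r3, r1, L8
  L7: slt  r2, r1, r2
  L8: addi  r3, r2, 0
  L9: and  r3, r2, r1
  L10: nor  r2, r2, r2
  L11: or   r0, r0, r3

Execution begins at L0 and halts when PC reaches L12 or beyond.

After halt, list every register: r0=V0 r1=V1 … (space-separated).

r0=0 r1=0 r2=6 r3=9

  step pc=0: sub  r3, r2, r3  regs=(0,2,6,0)
  step pc=1: addi  r1, r3, 15  regs=(0,15,6,0)
  step pc=2: or   r1, r0, r0  regs=(0,0,6,0)
  step pc=3: bne  r0, r2, L12  cond=T  regs=(0,0,6,0)
  step pc=4: addi  r3, r1, 9  regs=(0,0,6,9)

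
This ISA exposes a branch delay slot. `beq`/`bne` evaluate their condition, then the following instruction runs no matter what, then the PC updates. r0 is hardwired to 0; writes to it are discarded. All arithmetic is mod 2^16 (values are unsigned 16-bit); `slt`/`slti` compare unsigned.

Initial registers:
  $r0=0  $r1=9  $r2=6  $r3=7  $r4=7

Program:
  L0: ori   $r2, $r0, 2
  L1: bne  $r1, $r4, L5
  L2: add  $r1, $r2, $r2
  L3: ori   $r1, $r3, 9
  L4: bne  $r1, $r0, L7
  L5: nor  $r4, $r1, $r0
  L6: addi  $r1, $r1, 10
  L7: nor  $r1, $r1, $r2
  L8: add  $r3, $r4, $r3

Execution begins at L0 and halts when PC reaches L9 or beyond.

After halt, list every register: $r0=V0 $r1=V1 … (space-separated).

  step pc=0: ori   $r2, $r0, 2  regs=(0,9,2,7,7)
  step pc=1: bne  $r1, $r4, L5  cond=T  regs=(0,9,2,7,7)
  step pc=2: add  $r1, $r2, $r2  regs=(0,4,2,7,7)
  step pc=5: nor  $r4, $r1, $r0  regs=(0,4,2,7,65531)
  step pc=6: addi  $r1, $r1, 10  regs=(0,14,2,7,65531)
  step pc=7: nor  $r1, $r1, $r2  regs=(0,65521,2,7,65531)
  step pc=8: add  $r3, $r4, $r3  regs=(0,65521,2,2,65531)

$r0=0 $r1=65521 $r2=2 $r3=2 $r4=65531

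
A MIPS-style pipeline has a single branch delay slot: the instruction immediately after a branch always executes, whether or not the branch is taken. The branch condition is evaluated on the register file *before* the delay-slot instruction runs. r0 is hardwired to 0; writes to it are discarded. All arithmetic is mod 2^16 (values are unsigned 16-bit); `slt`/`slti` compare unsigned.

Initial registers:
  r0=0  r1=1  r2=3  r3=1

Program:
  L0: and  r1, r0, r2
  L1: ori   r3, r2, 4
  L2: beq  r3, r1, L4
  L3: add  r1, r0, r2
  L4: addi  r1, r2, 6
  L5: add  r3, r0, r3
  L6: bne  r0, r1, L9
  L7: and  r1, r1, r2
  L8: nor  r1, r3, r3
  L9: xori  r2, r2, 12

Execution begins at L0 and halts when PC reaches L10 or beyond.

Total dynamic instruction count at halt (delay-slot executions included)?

9

PC=0  and  r1, r0, r2        | r0=0 r1=0 r2=3 r3=1
PC=1  ori   r3, r2, 4        | r0=0 r1=0 r2=3 r3=7
PC=2  beq  r3, r1, L4        | r0=0 r1=0 r2=3 r3=7  [not taken]
PC=3  add  r1, r0, r2        | r0=0 r1=3 r2=3 r3=7
PC=4  addi  r1, r2, 6        | r0=0 r1=9 r2=3 r3=7
PC=5  add  r3, r0, r3        | r0=0 r1=9 r2=3 r3=7
PC=6  bne  r0, r1, L9        | r0=0 r1=9 r2=3 r3=7  [TAKEN]
PC=7  and  r1, r1, r2        | r0=0 r1=1 r2=3 r3=7
PC=9  xori  r2, r2, 12       | r0=0 r1=1 r2=15 r3=7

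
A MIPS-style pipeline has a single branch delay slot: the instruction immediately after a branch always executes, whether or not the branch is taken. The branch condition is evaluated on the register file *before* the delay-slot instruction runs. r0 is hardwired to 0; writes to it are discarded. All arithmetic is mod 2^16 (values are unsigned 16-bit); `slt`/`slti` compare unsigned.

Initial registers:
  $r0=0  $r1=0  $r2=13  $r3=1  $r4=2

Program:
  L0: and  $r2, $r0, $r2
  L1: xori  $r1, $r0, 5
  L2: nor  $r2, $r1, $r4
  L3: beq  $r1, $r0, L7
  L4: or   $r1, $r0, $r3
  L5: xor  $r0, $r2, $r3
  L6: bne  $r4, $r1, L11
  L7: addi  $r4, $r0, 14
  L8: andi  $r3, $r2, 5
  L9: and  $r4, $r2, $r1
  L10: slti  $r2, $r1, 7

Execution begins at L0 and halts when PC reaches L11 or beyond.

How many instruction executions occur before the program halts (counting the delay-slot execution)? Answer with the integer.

8

PC=0  and  $r2, $r0, $r2     | $r0=0 $r1=0 $r2=0 $r3=1 $r4=2
PC=1  xori  $r1, $r0, 5      | $r0=0 $r1=5 $r2=0 $r3=1 $r4=2
PC=2  nor  $r2, $r1, $r4     | $r0=0 $r1=5 $r2=65528 $r3=1 $r4=2
PC=3  beq  $r1, $r0, L7      | $r0=0 $r1=5 $r2=65528 $r3=1 $r4=2  [not taken]
PC=4  or   $r1, $r0, $r3     | $r0=0 $r1=1 $r2=65528 $r3=1 $r4=2
PC=5  xor  $r0, $r2, $r3     | $r0=0 $r1=1 $r2=65528 $r3=1 $r4=2
PC=6  bne  $r4, $r1, L11     | $r0=0 $r1=1 $r2=65528 $r3=1 $r4=2  [TAKEN]
PC=7  addi  $r4, $r0, 14     | $r0=0 $r1=1 $r2=65528 $r3=1 $r4=14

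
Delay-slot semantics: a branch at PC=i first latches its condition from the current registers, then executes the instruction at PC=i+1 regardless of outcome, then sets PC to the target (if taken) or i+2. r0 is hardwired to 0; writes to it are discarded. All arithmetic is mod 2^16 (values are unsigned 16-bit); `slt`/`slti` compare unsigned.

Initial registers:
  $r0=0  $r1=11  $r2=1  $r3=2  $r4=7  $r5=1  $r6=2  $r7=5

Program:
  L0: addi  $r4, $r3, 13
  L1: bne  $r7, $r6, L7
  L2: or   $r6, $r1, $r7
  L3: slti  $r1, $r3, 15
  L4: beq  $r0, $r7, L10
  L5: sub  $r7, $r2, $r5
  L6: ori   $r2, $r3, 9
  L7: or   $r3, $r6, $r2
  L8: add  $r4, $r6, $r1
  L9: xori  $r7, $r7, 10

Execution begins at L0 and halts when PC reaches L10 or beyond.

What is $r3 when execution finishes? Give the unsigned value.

15

  step pc=0: addi  $r4, $r3, 13  regs=(0,11,1,2,15,1,2,5)
  step pc=1: bne  $r7, $r6, L7  cond=T  regs=(0,11,1,2,15,1,2,5)
  step pc=2: or   $r6, $r1, $r7  regs=(0,11,1,2,15,1,15,5)
  step pc=7: or   $r3, $r6, $r2  regs=(0,11,1,15,15,1,15,5)
  step pc=8: add  $r4, $r6, $r1  regs=(0,11,1,15,26,1,15,5)
  step pc=9: xori  $r7, $r7, 10  regs=(0,11,1,15,26,1,15,15)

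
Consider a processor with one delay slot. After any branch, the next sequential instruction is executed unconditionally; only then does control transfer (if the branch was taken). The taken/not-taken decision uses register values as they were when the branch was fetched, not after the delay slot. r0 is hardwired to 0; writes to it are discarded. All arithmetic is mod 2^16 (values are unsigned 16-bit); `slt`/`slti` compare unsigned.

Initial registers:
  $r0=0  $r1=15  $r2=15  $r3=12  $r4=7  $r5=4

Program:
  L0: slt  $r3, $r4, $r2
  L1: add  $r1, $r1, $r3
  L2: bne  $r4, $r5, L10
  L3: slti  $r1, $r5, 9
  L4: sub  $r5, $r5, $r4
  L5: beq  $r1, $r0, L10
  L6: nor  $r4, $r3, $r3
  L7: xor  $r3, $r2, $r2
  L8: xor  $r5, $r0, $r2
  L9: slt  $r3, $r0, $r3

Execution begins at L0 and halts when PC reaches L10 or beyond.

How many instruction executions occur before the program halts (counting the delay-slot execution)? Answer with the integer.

4

[0] slt  $r3, $r4, $r2  →  {$r0:0, $r1:15, $r2:15, $r3:1, $r4:7, $r5:4}
[1] add  $r1, $r1, $r3  →  {$r0:0, $r1:16, $r2:15, $r3:1, $r4:7, $r5:4}
[2] bne  $r4, $r5, L10  →  {$r0:0, $r1:16, $r2:15, $r3:1, $r4:7, $r5:4}  ⟨branch taken⟩
[3] slti  $r1, $r5, 9  →  {$r0:0, $r1:1, $r2:15, $r3:1, $r4:7, $r5:4}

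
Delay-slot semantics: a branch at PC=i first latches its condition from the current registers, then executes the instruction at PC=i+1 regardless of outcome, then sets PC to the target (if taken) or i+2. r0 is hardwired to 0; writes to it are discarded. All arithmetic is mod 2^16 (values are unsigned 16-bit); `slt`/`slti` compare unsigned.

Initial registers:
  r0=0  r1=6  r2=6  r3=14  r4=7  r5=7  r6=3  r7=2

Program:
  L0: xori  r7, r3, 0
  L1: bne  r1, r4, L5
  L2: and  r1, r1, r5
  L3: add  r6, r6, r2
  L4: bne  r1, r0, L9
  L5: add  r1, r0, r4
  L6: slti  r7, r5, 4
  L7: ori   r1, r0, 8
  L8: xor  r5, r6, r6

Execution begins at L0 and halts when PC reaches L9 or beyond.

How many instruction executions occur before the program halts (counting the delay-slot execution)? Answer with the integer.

#0 xori  r7, r3, 0 ; 0/6/6/14/7/7/3/14
#1 bne  r1, r4, L5 ; 0/6/6/14/7/7/3/14 ; →target
#2 and  r1, r1, r5 ; 0/6/6/14/7/7/3/14
#5 add  r1, r0, r4 ; 0/7/6/14/7/7/3/14
#6 slti  r7, r5, 4 ; 0/7/6/14/7/7/3/0
#7 ori   r1, r0, 8 ; 0/8/6/14/7/7/3/0
#8 xor  r5, r6, r6 ; 0/8/6/14/7/0/3/0

7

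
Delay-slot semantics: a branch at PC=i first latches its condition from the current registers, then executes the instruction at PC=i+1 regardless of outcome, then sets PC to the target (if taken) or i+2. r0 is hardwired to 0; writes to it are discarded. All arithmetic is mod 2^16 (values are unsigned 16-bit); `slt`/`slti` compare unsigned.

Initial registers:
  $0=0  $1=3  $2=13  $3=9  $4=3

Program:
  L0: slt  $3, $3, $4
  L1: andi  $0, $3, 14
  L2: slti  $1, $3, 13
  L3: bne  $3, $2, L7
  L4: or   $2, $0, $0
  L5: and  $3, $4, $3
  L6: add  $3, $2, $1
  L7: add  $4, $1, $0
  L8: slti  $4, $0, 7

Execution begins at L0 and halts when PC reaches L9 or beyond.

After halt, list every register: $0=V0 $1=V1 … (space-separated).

#0 slt  $3, $3, $4 ; 0/3/13/0/3
#1 andi  $0, $3, 14 ; 0/3/13/0/3
#2 slti  $1, $3, 13 ; 0/1/13/0/3
#3 bne  $3, $2, L7 ; 0/1/13/0/3 ; →target
#4 or   $2, $0, $0 ; 0/1/0/0/3
#7 add  $4, $1, $0 ; 0/1/0/0/1
#8 slti  $4, $0, 7 ; 0/1/0/0/1

$0=0 $1=1 $2=0 $3=0 $4=1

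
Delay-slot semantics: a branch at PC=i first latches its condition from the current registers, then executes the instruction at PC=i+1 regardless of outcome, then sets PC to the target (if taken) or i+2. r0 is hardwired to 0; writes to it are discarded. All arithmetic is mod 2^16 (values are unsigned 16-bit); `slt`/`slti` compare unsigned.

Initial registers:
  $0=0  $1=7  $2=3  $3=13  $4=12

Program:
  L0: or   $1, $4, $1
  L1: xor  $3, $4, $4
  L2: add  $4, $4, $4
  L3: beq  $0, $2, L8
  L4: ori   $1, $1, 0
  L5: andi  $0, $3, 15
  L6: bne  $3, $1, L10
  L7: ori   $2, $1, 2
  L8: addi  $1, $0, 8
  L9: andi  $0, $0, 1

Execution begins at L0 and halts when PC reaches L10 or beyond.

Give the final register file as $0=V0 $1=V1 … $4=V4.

  step pc=0: or   $1, $4, $1  regs=(0,15,3,13,12)
  step pc=1: xor  $3, $4, $4  regs=(0,15,3,0,12)
  step pc=2: add  $4, $4, $4  regs=(0,15,3,0,24)
  step pc=3: beq  $0, $2, L8  cond=F  regs=(0,15,3,0,24)
  step pc=4: ori   $1, $1, 0  regs=(0,15,3,0,24)
  step pc=5: andi  $0, $3, 15  regs=(0,15,3,0,24)
  step pc=6: bne  $3, $1, L10  cond=T  regs=(0,15,3,0,24)
  step pc=7: ori   $2, $1, 2  regs=(0,15,15,0,24)

$0=0 $1=15 $2=15 $3=0 $4=24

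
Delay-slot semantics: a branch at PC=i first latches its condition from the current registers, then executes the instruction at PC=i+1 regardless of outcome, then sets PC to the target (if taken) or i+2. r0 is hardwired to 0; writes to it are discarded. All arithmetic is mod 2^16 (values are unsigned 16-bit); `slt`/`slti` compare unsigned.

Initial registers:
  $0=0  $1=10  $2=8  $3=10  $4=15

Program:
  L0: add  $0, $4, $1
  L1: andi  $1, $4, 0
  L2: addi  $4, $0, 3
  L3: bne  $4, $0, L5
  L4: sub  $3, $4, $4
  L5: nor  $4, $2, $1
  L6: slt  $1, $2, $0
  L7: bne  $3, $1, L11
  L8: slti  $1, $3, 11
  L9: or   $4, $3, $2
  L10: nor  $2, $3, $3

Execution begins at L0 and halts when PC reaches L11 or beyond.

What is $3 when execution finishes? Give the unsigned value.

0

  step pc=0: add  $0, $4, $1  regs=(0,10,8,10,15)
  step pc=1: andi  $1, $4, 0  regs=(0,0,8,10,15)
  step pc=2: addi  $4, $0, 3  regs=(0,0,8,10,3)
  step pc=3: bne  $4, $0, L5  cond=T  regs=(0,0,8,10,3)
  step pc=4: sub  $3, $4, $4  regs=(0,0,8,0,3)
  step pc=5: nor  $4, $2, $1  regs=(0,0,8,0,65527)
  step pc=6: slt  $1, $2, $0  regs=(0,0,8,0,65527)
  step pc=7: bne  $3, $1, L11  cond=F  regs=(0,0,8,0,65527)
  step pc=8: slti  $1, $3, 11  regs=(0,1,8,0,65527)
  step pc=9: or   $4, $3, $2  regs=(0,1,8,0,8)
  step pc=10: nor  $2, $3, $3  regs=(0,1,65535,0,8)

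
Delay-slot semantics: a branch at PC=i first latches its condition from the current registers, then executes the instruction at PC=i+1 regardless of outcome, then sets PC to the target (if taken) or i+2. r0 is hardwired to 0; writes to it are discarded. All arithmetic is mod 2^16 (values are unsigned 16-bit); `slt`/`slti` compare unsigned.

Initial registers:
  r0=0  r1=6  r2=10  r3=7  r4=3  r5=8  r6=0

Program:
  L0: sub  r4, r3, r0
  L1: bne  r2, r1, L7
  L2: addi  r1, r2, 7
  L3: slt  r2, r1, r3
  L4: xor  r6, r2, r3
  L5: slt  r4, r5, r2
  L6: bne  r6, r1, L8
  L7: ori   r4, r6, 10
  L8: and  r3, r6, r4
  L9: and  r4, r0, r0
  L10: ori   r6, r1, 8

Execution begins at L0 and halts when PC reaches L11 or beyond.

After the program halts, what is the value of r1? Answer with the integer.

PC=0  sub  r4, r3, r0        | r0=0 r1=6 r2=10 r3=7 r4=7 r5=8 r6=0
PC=1  bne  r2, r1, L7        | r0=0 r1=6 r2=10 r3=7 r4=7 r5=8 r6=0  [TAKEN]
PC=2  addi  r1, r2, 7        | r0=0 r1=17 r2=10 r3=7 r4=7 r5=8 r6=0
PC=7  ori   r4, r6, 10       | r0=0 r1=17 r2=10 r3=7 r4=10 r5=8 r6=0
PC=8  and  r3, r6, r4        | r0=0 r1=17 r2=10 r3=0 r4=10 r5=8 r6=0
PC=9  and  r4, r0, r0        | r0=0 r1=17 r2=10 r3=0 r4=0 r5=8 r6=0
PC=10 ori   r6, r1, 8        | r0=0 r1=17 r2=10 r3=0 r4=0 r5=8 r6=25

17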